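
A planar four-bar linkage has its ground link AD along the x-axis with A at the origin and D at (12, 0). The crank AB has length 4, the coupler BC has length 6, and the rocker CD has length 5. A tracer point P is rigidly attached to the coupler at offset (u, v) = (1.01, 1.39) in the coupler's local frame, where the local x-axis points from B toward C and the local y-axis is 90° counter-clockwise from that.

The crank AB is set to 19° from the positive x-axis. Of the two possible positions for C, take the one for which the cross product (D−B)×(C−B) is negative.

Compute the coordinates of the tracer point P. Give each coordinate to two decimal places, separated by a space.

5.48 1.56

A=(0,0), D=(12.00,0)
B = A + 4.00·(cos19°, sin19°) = (3.7821, 1.3023)
|BD| = 8.3205
circle(B,6.00) ∩ circle(D,5.00): a=4.8213, h=3.5715
  candidates: C₊=(9.1029,4.0751) cross=29.716; C₋=(7.9849,-2.9798) cross=-29.716
  mode - wants cross < 0 → take C=(7.9849,-2.9798) (cross=-29.716)
ex = (C−B)/|BC| = (0.7005,-0.7137); ey = (0.7137,0.7005)
P = B + 1.01·ex + 1.39·ey = (5.4816,1.5551)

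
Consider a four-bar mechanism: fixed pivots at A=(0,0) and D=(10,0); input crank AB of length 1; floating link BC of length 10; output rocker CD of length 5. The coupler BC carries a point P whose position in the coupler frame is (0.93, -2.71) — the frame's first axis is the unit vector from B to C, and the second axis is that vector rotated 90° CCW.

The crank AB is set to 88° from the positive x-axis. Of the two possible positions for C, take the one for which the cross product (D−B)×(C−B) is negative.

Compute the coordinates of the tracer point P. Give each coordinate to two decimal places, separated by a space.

-0.74 -1.76

A=(0,0), D=(10.00,0)
B = A + 1.00·(cos88°, sin88°) = (0.0349, 0.9994)
|BD| = 10.0151
circle(B,10.00) ∩ circle(D,5.00): a=8.7519, h=4.8378
  candidates: C₊=(9.2259,4.9397) cross=48.451; C₋=(8.2604,-4.6876) cross=-48.451
  mode - wants cross < 0 → take C=(8.2604,-4.6876) (cross=-48.451)
ex = (C−B)/|BC| = (0.8225,-0.5687); ey = (0.5687,0.8225)
P = B + 0.93·ex + -2.71·ey = (-0.7413,-1.7586)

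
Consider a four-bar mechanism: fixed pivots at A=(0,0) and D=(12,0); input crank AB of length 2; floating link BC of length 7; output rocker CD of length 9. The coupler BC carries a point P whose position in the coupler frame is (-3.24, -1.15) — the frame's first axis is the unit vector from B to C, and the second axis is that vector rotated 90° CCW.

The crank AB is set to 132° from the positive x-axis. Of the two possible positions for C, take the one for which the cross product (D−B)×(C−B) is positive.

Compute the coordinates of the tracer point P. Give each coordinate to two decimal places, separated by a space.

A=(0,0), D=(12.00,0)
B = A + 2.00·(cos132°, sin132°) = (-1.3383, 1.4863)
|BD| = 13.4208
circle(B,7.00) ∩ circle(D,9.00): a=5.5182, h=4.3069
  candidates: C₊=(4.6230,5.1556) cross=57.802; C₋=(3.6691,-3.4052) cross=-57.802
  mode + wants cross > 0 → take C=(4.6230,5.1556) (cross=57.802)
ex = (C−B)/|BC| = (0.8516,0.5242); ey = (-0.5242,0.8516)
P = B + -3.24·ex + -1.15·ey = (-3.4947,-1.1914)

-3.49 -1.19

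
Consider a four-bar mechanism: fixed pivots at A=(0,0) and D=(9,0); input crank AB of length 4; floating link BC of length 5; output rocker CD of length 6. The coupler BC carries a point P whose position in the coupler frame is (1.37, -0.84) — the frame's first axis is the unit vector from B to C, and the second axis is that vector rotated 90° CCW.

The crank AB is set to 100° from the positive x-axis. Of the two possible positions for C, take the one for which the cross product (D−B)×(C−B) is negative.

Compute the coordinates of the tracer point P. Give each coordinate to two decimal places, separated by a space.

A=(0,0), D=(9.00,0)
B = A + 4.00·(cos100°, sin100°) = (-0.6946, 3.9392)
|BD| = 10.4644
circle(B,5.00) ∩ circle(D,6.00): a=4.7066, h=1.6876
  candidates: C₊=(4.3011,3.7310) cross=17.660; C₋=(3.0305,0.6040) cross=-17.660
  mode - wants cross < 0 → take C=(3.0305,0.6040) (cross=-17.660)
ex = (C−B)/|BC| = (0.7450,-0.6670); ey = (0.6670,0.7450)
P = B + 1.37·ex + -0.84·ey = (-0.2342,2.3996)

-0.23 2.40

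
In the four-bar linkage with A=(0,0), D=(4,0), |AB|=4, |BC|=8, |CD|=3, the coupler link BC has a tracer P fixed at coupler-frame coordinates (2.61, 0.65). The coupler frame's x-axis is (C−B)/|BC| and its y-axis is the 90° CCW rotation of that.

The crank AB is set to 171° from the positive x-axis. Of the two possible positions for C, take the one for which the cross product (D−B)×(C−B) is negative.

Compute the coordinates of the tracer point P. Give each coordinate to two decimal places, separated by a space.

-1.32 0.06

A=(0,0), D=(4.00,0)
B = A + 4.00·(cos171°, sin171°) = (-3.9508, 0.6257)
|BD| = 7.9753
circle(B,8.00) ∩ circle(D,3.00): a=7.4358, h=2.9511
  candidates: C₊=(3.6937,2.9843) cross=23.536; C₋=(3.2306,-2.8997) cross=-23.536
  mode - wants cross < 0 → take C=(3.2306,-2.8997) (cross=-23.536)
ex = (C−B)/|BC| = (0.8977,-0.4407); ey = (0.4407,0.8977)
P = B + 2.61·ex + 0.65·ey = (-1.3214,0.0591)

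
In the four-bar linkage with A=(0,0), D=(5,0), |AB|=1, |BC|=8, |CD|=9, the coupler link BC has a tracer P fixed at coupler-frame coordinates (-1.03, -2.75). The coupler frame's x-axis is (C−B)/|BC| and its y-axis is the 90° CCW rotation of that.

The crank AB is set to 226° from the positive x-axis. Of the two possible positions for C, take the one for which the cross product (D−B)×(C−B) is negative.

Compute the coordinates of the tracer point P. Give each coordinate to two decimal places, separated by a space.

A=(0,0), D=(5.00,0)
B = A + 1.00·(cos226°, sin226°) = (-0.6947, -0.7193)
|BD| = 5.7399
circle(B,8.00) ∩ circle(D,9.00): a=1.3891, h=7.8785
  candidates: C₊=(-0.3039,7.2711) cross=45.222; C₋=(1.6708,-8.3616) cross=-45.222
  mode - wants cross < 0 → take C=(1.6708,-8.3616) (cross=-45.222)
ex = (C−B)/|BC| = (0.2957,-0.9553); ey = (0.9553,0.2957)
P = B + -1.03·ex + -2.75·ey = (-3.6262,-0.5485)

-3.63 -0.55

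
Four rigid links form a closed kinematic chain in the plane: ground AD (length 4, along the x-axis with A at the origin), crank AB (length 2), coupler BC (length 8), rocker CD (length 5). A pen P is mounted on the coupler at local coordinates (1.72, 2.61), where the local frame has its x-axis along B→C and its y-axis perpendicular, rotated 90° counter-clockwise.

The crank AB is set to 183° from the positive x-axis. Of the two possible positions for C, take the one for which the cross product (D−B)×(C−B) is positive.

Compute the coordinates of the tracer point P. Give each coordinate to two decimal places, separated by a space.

A=(0,0), D=(4.00,0)
B = A + 2.00·(cos183°, sin183°) = (-1.9973, -0.1047)
|BD| = 5.9982
circle(B,8.00) ∩ circle(D,5.00): a=6.2501, h=4.9937
  candidates: C₊=(4.1647,4.9973) cross=29.953; C₋=(4.3390,-4.9885) cross=-29.953
  mode + wants cross > 0 → take C=(4.1647,4.9973) (cross=29.953)
ex = (C−B)/|BC| = (0.7702,0.6377); ey = (-0.6377,0.7702)
P = B + 1.72·ex + 2.61·ey = (-2.3369,3.0026)

-2.34 3.00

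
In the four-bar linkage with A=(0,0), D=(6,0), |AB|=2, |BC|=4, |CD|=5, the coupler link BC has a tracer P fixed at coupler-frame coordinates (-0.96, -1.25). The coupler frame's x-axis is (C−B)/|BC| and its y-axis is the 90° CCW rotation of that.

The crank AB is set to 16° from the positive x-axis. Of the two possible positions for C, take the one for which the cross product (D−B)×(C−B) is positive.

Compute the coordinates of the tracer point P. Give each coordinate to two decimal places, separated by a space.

A=(0,0), D=(6.00,0)
B = A + 2.00·(cos16°, sin16°) = (1.9225, 0.5513)
|BD| = 4.1146
circle(B,4.00) ∩ circle(D,5.00): a=0.9636, h=3.8822
  candidates: C₊=(3.3976,4.2694) cross=15.974; C₋=(2.3573,-3.4250) cross=-15.974
  mode + wants cross > 0 → take C=(3.3976,4.2694) (cross=15.974)
ex = (C−B)/|BC| = (0.3688,0.9295); ey = (-0.9295,0.3688)
P = B + -0.96·ex + -1.25·ey = (2.7304,-0.8020)

2.73 -0.80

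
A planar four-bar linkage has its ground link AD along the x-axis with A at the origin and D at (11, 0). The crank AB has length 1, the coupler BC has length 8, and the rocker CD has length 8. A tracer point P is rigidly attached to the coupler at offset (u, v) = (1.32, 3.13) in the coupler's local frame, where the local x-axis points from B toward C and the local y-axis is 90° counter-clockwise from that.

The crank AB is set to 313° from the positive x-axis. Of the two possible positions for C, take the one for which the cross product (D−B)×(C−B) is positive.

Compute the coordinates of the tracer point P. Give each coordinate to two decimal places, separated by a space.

A=(0,0), D=(11.00,0)
B = A + 1.00·(cos313°, sin313°) = (0.6820, -0.7314)
|BD| = 10.3439
circle(B,8.00) ∩ circle(D,8.00): a=5.1719, h=6.1034
  candidates: C₊=(5.4095,5.7224) cross=63.132; C₋=(6.2725,-6.4538) cross=-63.132
  mode + wants cross > 0 → take C=(5.4095,5.7224) (cross=63.132)
ex = (C−B)/|BC| = (0.5909,0.8067); ey = (-0.8067,0.5909)
P = B + 1.32·ex + 3.13·ey = (-1.0630,2.1831)

-1.06 2.18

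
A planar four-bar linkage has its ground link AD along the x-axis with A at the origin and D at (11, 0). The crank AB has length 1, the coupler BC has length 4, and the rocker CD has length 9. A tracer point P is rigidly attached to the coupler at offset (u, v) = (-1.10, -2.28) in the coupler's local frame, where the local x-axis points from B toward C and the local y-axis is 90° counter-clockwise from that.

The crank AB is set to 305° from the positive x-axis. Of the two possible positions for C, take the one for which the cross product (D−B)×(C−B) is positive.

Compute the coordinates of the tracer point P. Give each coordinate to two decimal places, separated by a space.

2.09 -2.85

A=(0,0), D=(11.00,0)
B = A + 1.00·(cos305°, sin305°) = (0.5736, -0.8192)
|BD| = 10.4586
circle(B,4.00) ∩ circle(D,9.00): a=2.1218, h=3.3909
  candidates: C₊=(2.4232,2.7275) cross=35.464; C₋=(2.9544,-4.0334) cross=-35.464
  mode + wants cross > 0 → take C=(2.4232,2.7275) (cross=35.464)
ex = (C−B)/|BC| = (0.4624,0.8867); ey = (-0.8867,0.4624)
P = B + -1.10·ex + -2.28·ey = (2.0865,-2.8488)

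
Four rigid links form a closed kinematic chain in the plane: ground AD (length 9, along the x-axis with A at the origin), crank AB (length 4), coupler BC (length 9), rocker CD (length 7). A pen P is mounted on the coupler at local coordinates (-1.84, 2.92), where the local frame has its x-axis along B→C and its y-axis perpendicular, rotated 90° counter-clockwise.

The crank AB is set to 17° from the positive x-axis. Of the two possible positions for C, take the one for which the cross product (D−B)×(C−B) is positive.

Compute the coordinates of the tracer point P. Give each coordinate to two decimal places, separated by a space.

0.57 2.32

A=(0,0), D=(9.00,0)
B = A + 4.00·(cos17°, sin17°) = (3.8252, 1.1695)
|BD| = 5.3053
circle(B,9.00) ∩ circle(D,7.00): a=5.6685, h=6.9906
  candidates: C₊=(10.8953,6.7385) cross=37.087; C₋=(7.8133,-6.8987) cross=-37.087
  mode + wants cross > 0 → take C=(10.8953,6.7385) (cross=37.087)
ex = (C−B)/|BC| = (0.7856,0.6188); ey = (-0.6188,0.7856)
P = B + -1.84·ex + 2.92·ey = (0.5729,2.3248)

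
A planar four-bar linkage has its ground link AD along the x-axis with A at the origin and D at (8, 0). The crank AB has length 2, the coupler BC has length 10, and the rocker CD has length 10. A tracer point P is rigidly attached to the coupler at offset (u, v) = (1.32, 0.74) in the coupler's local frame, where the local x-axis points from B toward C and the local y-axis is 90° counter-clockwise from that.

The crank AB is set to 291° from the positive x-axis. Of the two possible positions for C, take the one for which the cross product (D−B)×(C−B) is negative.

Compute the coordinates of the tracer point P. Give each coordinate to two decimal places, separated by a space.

A=(0,0), D=(8.00,0)
B = A + 2.00·(cos291°, sin291°) = (0.7167, -1.8672)
|BD| = 7.5188
circle(B,10.00) ∩ circle(D,10.00): a=3.7594, h=9.2664
  candidates: C₊=(2.0572,8.0426) cross=69.672; C₋=(6.6595,-9.9097) cross=-69.672
  mode - wants cross < 0 → take C=(6.6595,-9.9097) (cross=-69.672)
ex = (C−B)/|BC| = (0.5943,-0.8043); ey = (0.8043,0.5943)
P = B + 1.32·ex + 0.74·ey = (2.0963,-2.4890)

2.10 -2.49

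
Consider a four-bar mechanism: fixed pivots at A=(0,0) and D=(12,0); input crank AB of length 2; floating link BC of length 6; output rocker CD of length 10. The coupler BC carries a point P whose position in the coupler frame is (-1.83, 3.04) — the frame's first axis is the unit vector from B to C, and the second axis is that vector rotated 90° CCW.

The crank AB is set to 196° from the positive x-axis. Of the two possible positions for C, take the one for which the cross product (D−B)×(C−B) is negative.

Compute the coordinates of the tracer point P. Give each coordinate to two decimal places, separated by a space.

A=(0,0), D=(12.00,0)
B = A + 2.00·(cos196°, sin196°) = (-1.9225, -0.5513)
|BD| = 13.9334
circle(B,6.00) ∩ circle(D,10.00): a=4.6701, h=3.7670
  candidates: C₊=(2.5949,3.3976) cross=52.487; C₋=(2.8929,-4.1306) cross=-52.487
  mode - wants cross < 0 → take C=(2.8929,-4.1306) (cross=-52.487)
ex = (C−B)/|BC| = (0.8026,-0.5965); ey = (0.5965,0.8026)
P = B + -1.83·ex + 3.04·ey = (-1.5777,2.9802)

-1.58 2.98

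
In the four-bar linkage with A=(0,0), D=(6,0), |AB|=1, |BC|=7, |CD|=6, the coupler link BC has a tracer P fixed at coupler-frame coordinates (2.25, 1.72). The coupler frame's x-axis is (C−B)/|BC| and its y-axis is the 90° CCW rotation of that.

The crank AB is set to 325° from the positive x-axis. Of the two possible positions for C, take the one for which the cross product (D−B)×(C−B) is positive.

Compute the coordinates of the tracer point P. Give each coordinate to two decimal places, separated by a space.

A=(0,0), D=(6.00,0)
B = A + 1.00·(cos325°, sin325°) = (0.8192, -0.5736)
|BD| = 5.2125
circle(B,7.00) ∩ circle(D,6.00): a=3.8533, h=5.8440
  candidates: C₊=(4.0059,5.6590) cross=30.462; C₋=(5.2921,-5.9581) cross=-30.462
  mode + wants cross > 0 → take C=(4.0059,5.6590) (cross=30.462)
ex = (C−B)/|BC| = (0.4553,0.8904); ey = (-0.8904,0.4553)
P = B + 2.25·ex + 1.72·ey = (0.3121,2.2128)

0.31 2.21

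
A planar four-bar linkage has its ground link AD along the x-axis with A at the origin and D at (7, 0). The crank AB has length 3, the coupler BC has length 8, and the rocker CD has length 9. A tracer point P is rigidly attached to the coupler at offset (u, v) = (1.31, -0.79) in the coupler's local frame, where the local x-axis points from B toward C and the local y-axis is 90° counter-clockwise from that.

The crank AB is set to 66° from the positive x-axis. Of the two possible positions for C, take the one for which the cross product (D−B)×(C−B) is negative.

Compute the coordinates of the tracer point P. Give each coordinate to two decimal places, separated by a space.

0.18 1.62

A=(0,0), D=(7.00,0)
B = A + 3.00·(cos66°, sin66°) = (1.2202, 2.7406)
|BD| = 6.3966
circle(B,8.00) ∩ circle(D,9.00): a=1.8695, h=7.7785
  candidates: C₊=(6.2421,8.9680) cross=49.756; C₋=(-0.4233,-5.0887) cross=-49.756
  mode - wants cross < 0 → take C=(-0.4233,-5.0887) (cross=-49.756)
ex = (C−B)/|BC| = (-0.2054,-0.9787); ey = (0.9787,-0.2054)
P = B + 1.31·ex + -0.79·ey = (0.1779,1.6209)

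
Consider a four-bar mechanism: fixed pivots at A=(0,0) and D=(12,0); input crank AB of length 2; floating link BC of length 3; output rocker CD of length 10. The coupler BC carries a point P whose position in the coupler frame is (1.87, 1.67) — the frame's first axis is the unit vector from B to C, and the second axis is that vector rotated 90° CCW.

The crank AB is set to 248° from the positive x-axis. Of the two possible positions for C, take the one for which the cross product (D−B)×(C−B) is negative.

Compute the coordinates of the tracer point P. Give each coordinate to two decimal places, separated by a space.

1.28 -0.38

A=(0,0), D=(12.00,0)
B = A + 2.00·(cos248°, sin248°) = (-0.7492, -1.8544)
|BD| = 12.8834
circle(B,3.00) ∩ circle(D,10.00): a=2.9100, h=0.7293
  candidates: C₊=(2.0255,-0.7138) cross=9.396; C₋=(2.2355,-2.1572) cross=-9.396
  mode - wants cross < 0 → take C=(2.2355,-2.1572) (cross=-9.396)
ex = (C−B)/|BC| = (0.9949,-0.1010); ey = (0.1010,0.9949)
P = B + 1.87·ex + 1.67·ey = (1.2798,-0.3817)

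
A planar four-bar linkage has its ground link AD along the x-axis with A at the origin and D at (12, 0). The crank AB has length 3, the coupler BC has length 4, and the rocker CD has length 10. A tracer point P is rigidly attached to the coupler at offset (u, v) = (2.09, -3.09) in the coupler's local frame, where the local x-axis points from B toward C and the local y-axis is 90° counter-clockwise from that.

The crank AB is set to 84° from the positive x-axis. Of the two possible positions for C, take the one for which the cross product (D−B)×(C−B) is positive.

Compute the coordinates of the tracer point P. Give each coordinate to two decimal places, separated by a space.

A=(0,0), D=(12.00,0)
B = A + 3.00·(cos84°, sin84°) = (0.3136, 2.9836)
|BD| = 12.0613
circle(B,4.00) ∩ circle(D,10.00): a=2.5484, h=3.0831
  candidates: C₊=(3.5455,5.3405) cross=37.186; C₋=(2.0201,-0.6341) cross=-37.186
  mode + wants cross > 0 → take C=(3.5455,5.3405) (cross=37.186)
ex = (C−B)/|BC| = (0.8080,0.5892); ey = (-0.5892,0.8080)
P = B + 2.09·ex + -3.09·ey = (3.8229,1.7184)

3.82 1.72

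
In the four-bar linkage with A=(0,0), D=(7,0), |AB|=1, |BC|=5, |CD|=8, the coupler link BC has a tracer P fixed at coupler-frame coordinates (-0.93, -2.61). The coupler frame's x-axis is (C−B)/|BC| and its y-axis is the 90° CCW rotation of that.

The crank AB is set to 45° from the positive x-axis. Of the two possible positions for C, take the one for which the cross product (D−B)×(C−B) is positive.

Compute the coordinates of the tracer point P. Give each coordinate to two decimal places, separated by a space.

3.18 -0.55

A=(0,0), D=(7.00,0)
B = A + 1.00·(cos45°, sin45°) = (0.7071, 0.7071)
|BD| = 6.3325
circle(B,5.00) ∩ circle(D,8.00): a=0.0869, h=4.9992
  candidates: C₊=(1.3517,5.6654) cross=31.658; C₋=(0.2352,-4.2706) cross=-31.658
  mode + wants cross > 0 → take C=(1.3517,5.6654) (cross=31.658)
ex = (C−B)/|BC| = (0.1289,0.9917); ey = (-0.9917,0.1289)
P = B + -0.93·ex + -2.61·ey = (3.1754,-0.5516)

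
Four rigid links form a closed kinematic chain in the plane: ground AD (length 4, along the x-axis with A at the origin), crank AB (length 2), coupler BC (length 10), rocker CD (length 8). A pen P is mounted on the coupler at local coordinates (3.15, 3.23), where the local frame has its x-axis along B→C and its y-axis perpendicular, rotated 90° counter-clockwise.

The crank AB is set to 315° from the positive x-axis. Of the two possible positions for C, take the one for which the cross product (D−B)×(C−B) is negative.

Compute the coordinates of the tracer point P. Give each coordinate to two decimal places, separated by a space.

5.17 1.09

A=(0,0), D=(4.00,0)
B = A + 2.00·(cos315°, sin315°) = (1.4142, -1.4142)
|BD| = 2.9473
circle(B,10.00) ∩ circle(D,8.00): a=7.5810, h=6.5214
  candidates: C₊=(4.9362,7.9450) cross=19.220; C₋=(11.1947,-3.4981) cross=-19.220
  mode - wants cross < 0 → take C=(11.1947,-3.4981) (cross=-19.220)
ex = (C−B)/|BC| = (0.9780,-0.2084); ey = (0.2084,0.9780)
P = B + 3.15·ex + 3.23·ey = (5.1682,1.0885)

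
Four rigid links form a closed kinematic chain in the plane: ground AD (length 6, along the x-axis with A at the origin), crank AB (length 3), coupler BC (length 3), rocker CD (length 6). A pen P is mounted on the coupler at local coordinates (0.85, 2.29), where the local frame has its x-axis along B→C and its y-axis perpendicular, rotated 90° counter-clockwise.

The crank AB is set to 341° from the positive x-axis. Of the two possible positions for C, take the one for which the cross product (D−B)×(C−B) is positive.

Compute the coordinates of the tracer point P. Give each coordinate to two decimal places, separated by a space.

A=(0,0), D=(6.00,0)
B = A + 3.00·(cos341°, sin341°) = (2.8366, -0.9767)
|BD| = 3.3108
circle(B,3.00) ∩ circle(D,6.00): a=-2.4222, h=1.7700
  candidates: C₊=(0.0000,-0.0000) cross=5.860; C₋=(1.0443,-3.3825) cross=-5.860
  mode + wants cross > 0 → take C=(0.0000,-0.0000) (cross=5.860)
ex = (C−B)/|BC| = (-0.9455,0.3256); ey = (-0.3256,-0.9455)
P = B + 0.85·ex + 2.29·ey = (1.2873,-2.8652)

1.29 -2.87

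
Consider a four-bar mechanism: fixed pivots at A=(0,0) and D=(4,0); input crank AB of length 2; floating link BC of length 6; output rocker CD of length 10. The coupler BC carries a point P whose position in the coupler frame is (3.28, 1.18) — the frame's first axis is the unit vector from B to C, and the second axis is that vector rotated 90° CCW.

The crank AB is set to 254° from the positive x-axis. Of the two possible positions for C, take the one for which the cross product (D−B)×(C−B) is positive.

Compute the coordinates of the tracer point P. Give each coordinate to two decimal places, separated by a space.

A=(0,0), D=(4.00,0)
B = A + 2.00·(cos254°, sin254°) = (-0.5513, -1.9225)
|BD| = 4.9407
circle(B,6.00) ∩ circle(D,10.00): a=-4.0065, h=4.4663
  candidates: C₊=(-5.9800,0.6327) cross=22.066; C₋=(-2.5041,-7.5958) cross=-22.066
  mode + wants cross > 0 → take C=(-5.9800,0.6327) (cross=22.066)
ex = (C−B)/|BC| = (-0.9048,0.4259); ey = (-0.4259,-0.9048)
P = B + 3.28·ex + 1.18·ey = (-4.0215,-1.5933)

-4.02 -1.59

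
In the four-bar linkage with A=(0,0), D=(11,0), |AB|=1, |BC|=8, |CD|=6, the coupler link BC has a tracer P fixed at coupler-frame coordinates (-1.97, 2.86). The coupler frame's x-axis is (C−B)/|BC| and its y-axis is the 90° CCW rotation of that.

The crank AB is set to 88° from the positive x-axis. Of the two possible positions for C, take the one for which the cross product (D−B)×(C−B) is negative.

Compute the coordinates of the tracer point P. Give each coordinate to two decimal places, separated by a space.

A=(0,0), D=(11.00,0)
B = A + 1.00·(cos88°, sin88°) = (0.0349, 0.9994)
|BD| = 11.0105
circle(B,8.00) ∩ circle(D,6.00): a=6.7768, h=4.2515
  candidates: C₊=(7.1696,4.6182) cross=46.811; C₋=(6.3978,-3.8497) cross=-46.811
  mode - wants cross < 0 → take C=(6.3978,-3.8497) (cross=-46.811)
ex = (C−B)/|BC| = (0.7954,-0.6061); ey = (0.6061,0.7954)
P = B + -1.97·ex + 2.86·ey = (0.2016,4.4682)

0.20 4.47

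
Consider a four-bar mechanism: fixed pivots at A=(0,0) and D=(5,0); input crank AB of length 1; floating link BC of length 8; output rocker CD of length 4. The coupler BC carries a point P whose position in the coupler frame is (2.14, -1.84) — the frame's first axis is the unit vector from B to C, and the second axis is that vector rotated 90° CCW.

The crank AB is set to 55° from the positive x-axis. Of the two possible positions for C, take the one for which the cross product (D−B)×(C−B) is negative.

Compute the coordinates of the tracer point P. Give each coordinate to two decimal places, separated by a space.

1.55 -1.83

A=(0,0), D=(5.00,0)
B = A + 1.00·(cos55°, sin55°) = (0.5736, 0.8192)
|BD| = 4.5016
circle(B,8.00) ∩ circle(D,4.00): a=7.5823, h=2.5514
  candidates: C₊=(8.4935,1.9482) cross=11.485; C₋=(7.5650,-3.0694) cross=-11.485
  mode - wants cross < 0 → take C=(7.5650,-3.0694) (cross=-11.485)
ex = (C−B)/|BC| = (0.8739,-0.4861); ey = (0.4861,0.8739)
P = B + 2.14·ex + -1.84·ey = (1.5494,-1.8290)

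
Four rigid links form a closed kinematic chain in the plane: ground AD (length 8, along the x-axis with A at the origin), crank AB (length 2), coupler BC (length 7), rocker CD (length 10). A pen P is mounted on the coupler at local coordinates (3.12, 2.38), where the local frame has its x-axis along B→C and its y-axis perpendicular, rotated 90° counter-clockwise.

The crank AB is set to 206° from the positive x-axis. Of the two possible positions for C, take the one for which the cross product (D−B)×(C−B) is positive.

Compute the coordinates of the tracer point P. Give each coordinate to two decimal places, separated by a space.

-3.33 2.73

A=(0,0), D=(8.00,0)
B = A + 2.00·(cos206°, sin206°) = (-1.7976, -0.8767)
|BD| = 9.8367
circle(B,7.00) ∩ circle(D,10.00): a=2.3260, h=6.6022
  candidates: C₊=(-0.0693,5.9065) cross=64.944; C₋=(1.1077,-7.2454) cross=-64.944
  mode + wants cross > 0 → take C=(-0.0693,5.9065) (cross=64.944)
ex = (C−B)/|BC| = (0.2469,0.9690); ey = (-0.9690,0.2469)
P = B + 3.12·ex + 2.38·ey = (-3.3336,2.7343)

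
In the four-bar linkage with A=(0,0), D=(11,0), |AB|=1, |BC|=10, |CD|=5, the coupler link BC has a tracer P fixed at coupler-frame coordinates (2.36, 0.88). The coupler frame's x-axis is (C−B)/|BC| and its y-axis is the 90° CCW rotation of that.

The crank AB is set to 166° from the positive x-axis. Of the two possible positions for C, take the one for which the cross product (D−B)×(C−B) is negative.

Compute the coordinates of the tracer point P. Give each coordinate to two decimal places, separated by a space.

1.54 0.02

A=(0,0), D=(11.00,0)
B = A + 1.00·(cos166°, sin166°) = (-0.9703, 0.2419)
|BD| = 11.9727
circle(B,10.00) ∩ circle(D,5.00): a=9.1185, h=4.1053
  candidates: C₊=(8.2293,4.1621) cross=49.151; C₋=(8.0634,-4.0468) cross=-49.151
  mode - wants cross < 0 → take C=(8.0634,-4.0468) (cross=-49.151)
ex = (C−B)/|BC| = (0.9034,-0.4289); ey = (0.4289,0.9034)
P = B + 2.36·ex + 0.88·ey = (1.5391,0.0248)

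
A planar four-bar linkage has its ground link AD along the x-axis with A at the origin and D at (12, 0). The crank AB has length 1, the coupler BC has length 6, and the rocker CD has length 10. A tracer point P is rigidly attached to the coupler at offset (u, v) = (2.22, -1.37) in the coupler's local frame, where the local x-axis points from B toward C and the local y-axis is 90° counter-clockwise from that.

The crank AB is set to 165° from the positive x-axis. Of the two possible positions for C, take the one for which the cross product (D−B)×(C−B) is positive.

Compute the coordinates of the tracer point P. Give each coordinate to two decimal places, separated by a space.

A=(0,0), D=(12.00,0)
B = A + 1.00·(cos165°, sin165°) = (-0.9659, 0.2588)
|BD| = 12.9685
circle(B,6.00) ∩ circle(D,10.00): a=4.0167, h=4.4571
  candidates: C₊=(3.1390,4.6349) cross=57.802; C₋=(2.9611,-4.2776) cross=-57.802
  mode + wants cross > 0 → take C=(3.1390,4.6349) (cross=57.802)
ex = (C−B)/|BC| = (0.6841,0.7293); ey = (-0.7293,0.6841)
P = B + 2.22·ex + -1.37·ey = (1.5521,0.9407)

1.55 0.94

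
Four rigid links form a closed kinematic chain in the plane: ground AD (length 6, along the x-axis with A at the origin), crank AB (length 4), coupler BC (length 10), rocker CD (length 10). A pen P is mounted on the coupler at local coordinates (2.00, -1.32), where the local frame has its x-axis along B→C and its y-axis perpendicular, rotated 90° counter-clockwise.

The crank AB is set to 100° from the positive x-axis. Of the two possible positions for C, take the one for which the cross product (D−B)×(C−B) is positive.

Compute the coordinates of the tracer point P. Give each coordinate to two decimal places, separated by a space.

1.70 4.08

A=(0,0), D=(6.00,0)
B = A + 4.00·(cos100°, sin100°) = (-0.6946, 3.9392)
|BD| = 7.7676
circle(B,10.00) ∩ circle(D,10.00): a=3.8838, h=9.2150
  candidates: C₊=(7.3260,9.9117) cross=71.578; C₋=(-2.0206,-5.9725) cross=-71.578
  mode + wants cross > 0 → take C=(7.3260,9.9117) (cross=71.578)
ex = (C−B)/|BC| = (0.8021,0.5972); ey = (-0.5972,0.8021)
P = B + 2.00·ex + -1.32·ey = (1.6979,4.0750)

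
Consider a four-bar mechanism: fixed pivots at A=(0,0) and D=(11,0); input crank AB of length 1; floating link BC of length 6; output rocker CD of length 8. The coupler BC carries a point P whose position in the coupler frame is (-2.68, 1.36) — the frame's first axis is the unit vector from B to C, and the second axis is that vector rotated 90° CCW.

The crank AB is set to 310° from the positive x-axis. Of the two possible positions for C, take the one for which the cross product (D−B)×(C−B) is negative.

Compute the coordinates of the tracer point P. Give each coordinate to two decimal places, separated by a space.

A=(0,0), D=(11.00,0)
B = A + 1.00·(cos310°, sin310°) = (0.6428, -0.7660)
|BD| = 10.3855
circle(B,6.00) ∩ circle(D,8.00): a=3.8447, h=4.6063
  candidates: C₊=(4.1373,4.1113) cross=47.839; C₋=(4.8168,-5.0762) cross=-47.839
  mode - wants cross < 0 → take C=(4.8168,-5.0762) (cross=-47.839)
ex = (C−B)/|BC| = (0.6957,-0.7184); ey = (0.7184,0.6957)
P = B + -2.68·ex + 1.36·ey = (-0.2446,2.1053)

-0.24 2.11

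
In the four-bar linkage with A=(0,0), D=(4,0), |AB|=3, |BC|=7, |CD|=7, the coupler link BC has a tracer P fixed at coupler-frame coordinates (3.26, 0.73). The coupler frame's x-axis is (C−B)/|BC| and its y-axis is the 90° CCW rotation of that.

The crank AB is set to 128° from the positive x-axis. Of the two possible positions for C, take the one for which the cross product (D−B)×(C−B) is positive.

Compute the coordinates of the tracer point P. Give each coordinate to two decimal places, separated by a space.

0.12 5.06

A=(0,0), D=(4.00,0)
B = A + 3.00·(cos128°, sin128°) = (-1.8470, 2.3640)
|BD| = 6.3068
circle(B,7.00) ∩ circle(D,7.00): a=3.1534, h=6.2495
  candidates: C₊=(3.4191,6.9759) cross=39.414; C₋=(-1.2660,-4.6118) cross=-39.414
  mode + wants cross > 0 → take C=(3.4191,6.9759) (cross=39.414)
ex = (C−B)/|BC| = (0.7523,0.6588); ey = (-0.6588,0.7523)
P = B + 3.26·ex + 0.73·ey = (0.1245,5.0610)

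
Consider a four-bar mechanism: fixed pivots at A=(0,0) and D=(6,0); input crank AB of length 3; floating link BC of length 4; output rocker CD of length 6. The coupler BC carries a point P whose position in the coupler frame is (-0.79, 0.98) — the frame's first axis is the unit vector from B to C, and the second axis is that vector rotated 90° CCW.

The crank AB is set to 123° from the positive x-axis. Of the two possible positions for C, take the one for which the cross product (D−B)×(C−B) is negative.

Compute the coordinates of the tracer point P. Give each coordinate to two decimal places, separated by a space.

-1.09 3.65

A=(0,0), D=(6.00,0)
B = A + 3.00·(cos123°, sin123°) = (-1.6339, 2.5160)
|BD| = 8.0378
circle(B,4.00) ∩ circle(D,6.00): a=2.7748, h=2.8810
  candidates: C₊=(1.9033,4.3837) cross=23.157; C₋=(0.0996,-1.0888) cross=-23.157
  mode - wants cross < 0 → take C=(0.0996,-1.0888) (cross=-23.157)
ex = (C−B)/|BC| = (0.4334,-0.9012); ey = (0.9012,0.4334)
P = B + -0.79·ex + 0.98·ey = (-1.0931,3.6527)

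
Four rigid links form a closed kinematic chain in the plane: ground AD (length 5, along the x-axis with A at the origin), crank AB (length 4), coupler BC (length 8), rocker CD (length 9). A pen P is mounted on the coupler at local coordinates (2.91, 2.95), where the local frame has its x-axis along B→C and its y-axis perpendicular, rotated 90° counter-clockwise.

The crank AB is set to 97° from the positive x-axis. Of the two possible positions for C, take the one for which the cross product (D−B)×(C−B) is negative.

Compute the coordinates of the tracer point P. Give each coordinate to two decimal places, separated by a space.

A=(0,0), D=(5.00,0)
B = A + 4.00·(cos97°, sin97°) = (-0.4875, 3.9702)
|BD| = 6.7731
circle(B,8.00) ∩ circle(D,9.00): a=2.1316, h=7.7108
  candidates: C₊=(5.7593,8.9679) cross=52.226; C₋=(-3.2803,-3.5265) cross=-52.226
  mode - wants cross < 0 → take C=(-3.2803,-3.5265) (cross=-52.226)
ex = (C−B)/|BC| = (-0.3491,-0.9371); ey = (0.9371,-0.3491)
P = B + 2.91·ex + 2.95·ey = (1.2610,0.2134)

1.26 0.21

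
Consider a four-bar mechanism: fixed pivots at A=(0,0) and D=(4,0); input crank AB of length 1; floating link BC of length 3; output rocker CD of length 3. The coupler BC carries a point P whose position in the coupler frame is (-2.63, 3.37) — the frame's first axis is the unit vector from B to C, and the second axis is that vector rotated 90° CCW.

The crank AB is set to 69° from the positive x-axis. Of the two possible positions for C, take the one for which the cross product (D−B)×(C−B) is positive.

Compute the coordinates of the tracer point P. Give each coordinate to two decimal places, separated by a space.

-3.77 2.05

A=(0,0), D=(4.00,0)
B = A + 1.00·(cos69°, sin69°) = (0.3584, 0.9336)
|BD| = 3.7594
circle(B,3.00) ∩ circle(D,3.00): a=1.8797, h=2.3381
  candidates: C₊=(2.7598,2.7317) cross=8.790; C₋=(1.5986,-1.7981) cross=-8.790
  mode + wants cross > 0 → take C=(2.7598,2.7317) (cross=8.790)
ex = (C−B)/|BC| = (0.8005,0.5994); ey = (-0.5994,0.8005)
P = B + -2.63·ex + 3.37·ey = (-3.7667,2.0549)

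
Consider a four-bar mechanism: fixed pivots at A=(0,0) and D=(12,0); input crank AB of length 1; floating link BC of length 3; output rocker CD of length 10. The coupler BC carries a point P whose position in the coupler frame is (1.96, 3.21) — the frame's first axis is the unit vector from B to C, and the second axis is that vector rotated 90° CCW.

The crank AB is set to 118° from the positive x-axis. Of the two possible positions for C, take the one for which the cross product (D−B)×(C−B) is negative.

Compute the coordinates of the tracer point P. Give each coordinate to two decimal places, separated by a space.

A=(0,0), D=(12.00,0)
B = A + 1.00·(cos118°, sin118°) = (-0.4695, 0.8829)
|BD| = 12.5007
circle(B,3.00) ∩ circle(D,10.00): a=2.6105, h=1.4782
  candidates: C₊=(2.2390,2.1731) cross=18.478; C₋=(2.0301,-0.7759) cross=-18.478
  mode - wants cross < 0 → take C=(2.0301,-0.7759) (cross=-18.478)
ex = (C−B)/|BC| = (0.8332,-0.5530); ey = (0.5530,0.8332)
P = B + 1.96·ex + 3.21·ey = (2.9386,2.4737)

2.94 2.47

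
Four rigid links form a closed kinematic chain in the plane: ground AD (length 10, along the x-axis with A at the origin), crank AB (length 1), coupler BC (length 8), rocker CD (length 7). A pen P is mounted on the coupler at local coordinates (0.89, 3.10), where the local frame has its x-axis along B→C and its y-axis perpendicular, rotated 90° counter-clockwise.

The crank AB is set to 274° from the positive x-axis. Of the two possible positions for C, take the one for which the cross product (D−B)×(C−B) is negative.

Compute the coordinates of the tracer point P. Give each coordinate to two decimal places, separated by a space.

A=(0,0), D=(10.00,0)
B = A + 1.00·(cos274°, sin274°) = (0.0698, -0.9976)
|BD| = 9.9802
circle(B,8.00) ∩ circle(D,7.00): a=5.7416, h=5.5708
  candidates: C₊=(5.2258,5.1193) cross=55.598; C₋=(6.3394,-5.9666) cross=-55.598
  mode - wants cross < 0 → take C=(6.3394,-5.9666) (cross=-55.598)
ex = (C−B)/|BC| = (0.7837,-0.6211); ey = (0.6211,0.7837)
P = B + 0.89·ex + 3.10·ey = (2.6928,0.8791)

2.69 0.88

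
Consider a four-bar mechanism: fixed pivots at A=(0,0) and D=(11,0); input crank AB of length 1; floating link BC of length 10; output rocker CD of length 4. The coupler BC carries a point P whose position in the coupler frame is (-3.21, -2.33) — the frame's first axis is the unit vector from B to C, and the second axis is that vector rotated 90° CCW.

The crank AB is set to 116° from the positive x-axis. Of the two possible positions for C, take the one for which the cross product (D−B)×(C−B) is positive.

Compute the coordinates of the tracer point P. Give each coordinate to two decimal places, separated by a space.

A=(0,0), D=(11.00,0)
B = A + 1.00·(cos116°, sin116°) = (-0.4384, 0.8988)
|BD| = 11.4736
circle(B,10.00) ∩ circle(D,4.00): a=9.3974, h=3.4189
  candidates: C₊=(9.1980,3.5711) cross=39.228; C₋=(8.6623,-3.2458) cross=-39.228
  mode + wants cross > 0 → take C=(9.1980,3.5711) (cross=39.228)
ex = (C−B)/|BC| = (0.9636,0.2672); ey = (-0.2672,0.9636)
P = B + -3.21·ex + -2.33·ey = (-2.9090,-2.2043)

-2.91 -2.20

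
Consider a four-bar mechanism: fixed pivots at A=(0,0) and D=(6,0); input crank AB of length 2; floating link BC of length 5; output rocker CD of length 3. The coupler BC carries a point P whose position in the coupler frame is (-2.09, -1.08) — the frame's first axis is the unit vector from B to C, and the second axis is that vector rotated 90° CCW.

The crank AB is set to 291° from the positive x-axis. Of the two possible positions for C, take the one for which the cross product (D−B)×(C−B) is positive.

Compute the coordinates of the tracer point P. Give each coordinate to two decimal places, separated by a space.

A=(0,0), D=(6.00,0)
B = A + 2.00·(cos291°, sin291°) = (0.7167, -1.8672)
|BD| = 5.6035
circle(B,5.00) ∩ circle(D,3.00): a=4.2294, h=2.6668
  candidates: C₊=(3.8158,2.0566) cross=14.944; C₋=(5.5931,-2.9723) cross=-14.944
  mode + wants cross > 0 → take C=(3.8158,2.0566) (cross=14.944)
ex = (C−B)/|BC| = (0.6198,0.7847); ey = (-0.7847,0.6198)
P = B + -2.09·ex + -1.08·ey = (0.2688,-4.1767)

0.27 -4.18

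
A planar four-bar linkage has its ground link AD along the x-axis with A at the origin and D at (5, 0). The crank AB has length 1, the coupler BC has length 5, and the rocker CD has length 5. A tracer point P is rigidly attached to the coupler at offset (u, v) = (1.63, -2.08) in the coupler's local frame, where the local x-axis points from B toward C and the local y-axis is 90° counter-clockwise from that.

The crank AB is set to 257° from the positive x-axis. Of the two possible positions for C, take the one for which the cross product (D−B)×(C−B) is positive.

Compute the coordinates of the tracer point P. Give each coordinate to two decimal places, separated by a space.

2.31 -0.22

A=(0,0), D=(5.00,0)
B = A + 1.00·(cos257°, sin257°) = (-0.2250, -0.9744)
|BD| = 5.3150
circle(B,5.00) ∩ circle(D,5.00): a=2.6575, h=4.2353
  candidates: C₊=(1.6111,3.6763) cross=22.511; C₋=(3.1640,-4.6507) cross=-22.511
  mode + wants cross > 0 → take C=(1.6111,3.6763) (cross=22.511)
ex = (C−B)/|BC| = (0.3672,0.9301); ey = (-0.9301,0.3672)
P = B + 1.63·ex + -2.08·ey = (2.3083,-0.2220)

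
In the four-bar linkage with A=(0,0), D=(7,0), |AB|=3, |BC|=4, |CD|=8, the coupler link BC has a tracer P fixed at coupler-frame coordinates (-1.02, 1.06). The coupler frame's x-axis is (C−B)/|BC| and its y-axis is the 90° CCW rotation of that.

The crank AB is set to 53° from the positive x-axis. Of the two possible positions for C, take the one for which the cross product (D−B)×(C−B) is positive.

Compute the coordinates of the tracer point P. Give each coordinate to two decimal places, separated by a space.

A=(0,0), D=(7.00,0)
B = A + 3.00·(cos53°, sin53°) = (1.8054, 2.3959)
|BD| = 5.7205
circle(B,4.00) ∩ circle(D,8.00): a=-1.3352, h=3.7706
  candidates: C₊=(2.1722,6.3791) cross=21.569; C₋=(-0.9863,-0.4688) cross=-21.569
  mode + wants cross > 0 → take C=(2.1722,6.3791) (cross=21.569)
ex = (C−B)/|BC| = (0.0917,0.9958); ey = (-0.9958,0.0917)
P = B + -1.02·ex + 1.06·ey = (0.6564,1.4774)

0.66 1.48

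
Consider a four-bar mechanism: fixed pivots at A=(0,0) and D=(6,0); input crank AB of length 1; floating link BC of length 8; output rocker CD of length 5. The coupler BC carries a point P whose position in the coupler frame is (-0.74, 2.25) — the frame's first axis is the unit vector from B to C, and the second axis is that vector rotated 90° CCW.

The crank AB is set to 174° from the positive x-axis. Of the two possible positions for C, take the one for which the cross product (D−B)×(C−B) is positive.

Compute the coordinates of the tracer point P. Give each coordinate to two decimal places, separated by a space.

A=(0,0), D=(6.00,0)
B = A + 1.00·(cos174°, sin174°) = (-0.9945, 0.1045)
|BD| = 6.9953
circle(B,8.00) ∩ circle(D,5.00): a=6.2852, h=4.9493
  candidates: C₊=(5.3640,4.9594) cross=34.622; C₋=(5.2161,-4.9382) cross=-34.622
  mode + wants cross > 0 → take C=(5.3640,4.9594) (cross=34.622)
ex = (C−B)/|BC| = (0.7948,0.6069); ey = (-0.6069,0.7948)
P = B + -0.74·ex + 2.25·ey = (-2.9481,1.4438)

-2.95 1.44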